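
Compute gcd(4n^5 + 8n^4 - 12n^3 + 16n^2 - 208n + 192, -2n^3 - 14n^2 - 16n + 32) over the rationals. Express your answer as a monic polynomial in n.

Repeated division with remainder:
  4n^5 + 8n^4 - 12n^3 + 16n^2 - 208n + 192 = (-2n^2 + 10n - 48)(-2n^3 - 14n^2 - 16n + 32) + (-432n^2 - 1296n + 1728)
  -2n^3 - 14n^2 - 16n + 32 = ((1/216)n + 1/54)(-432n^2 - 1296n + 1728) + (0)
Last nonzero remainder: -432n^2 - 1296n + 1728. Dividing through by -432 gives the monic gcd n^2 + 3n - 4.

n^2 + 3n - 4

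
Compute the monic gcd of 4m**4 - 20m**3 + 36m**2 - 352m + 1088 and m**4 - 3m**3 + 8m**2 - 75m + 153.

Euclidean algorithm in ℚ[m]:
  4m**4 - 20m**3 + 36m**2 - 352m + 1088 = (4)(m**4 - 3m**3 + 8m**2 - 75m + 153) + (-8m**3 + 4m**2 - 52m + 476)
  m**4 - 3m**3 + 8m**2 - 75m + 153 = (-(1/8)m + 5/16)(-8m**3 + 4m**2 - 52m + 476) + ((1/4)m**2 + (3/4)m + 17/4)
  -8m**3 + 4m**2 - 52m + 476 = (-32m + 112)((1/4)m**2 + (3/4)m + 17/4) + (0)
Last nonzero remainder: (1/4)m**2 + (3/4)m + 17/4. Dividing through by 1/4 gives the monic gcd m**2 + 3m + 17.

m**2 + 3m + 17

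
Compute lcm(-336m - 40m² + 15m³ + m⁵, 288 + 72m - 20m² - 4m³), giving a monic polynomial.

-2016m - 576m² + 50m³ + 15m⁴ + 6m⁵ + m⁶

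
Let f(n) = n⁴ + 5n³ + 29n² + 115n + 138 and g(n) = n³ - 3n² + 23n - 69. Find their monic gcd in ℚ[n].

By polynomial division,
  n⁴ + 5n³ + 29n² + 115n + 138 = (n + 8)(n³ - 3n² + 23n - 69) + (30n² + 690)
  n³ - 3n² + 23n - 69 = ((1/30)n - 1/10)(30n² + 690) + (0)
Last nonzero remainder: 30n² + 690. Dividing through by 30 gives the monic gcd n² + 23.

n² + 23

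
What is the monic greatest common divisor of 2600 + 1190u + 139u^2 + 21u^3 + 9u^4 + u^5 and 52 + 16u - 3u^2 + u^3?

Repeated division with remainder:
  u^5 + 9u^4 + 21u^3 + 139u^2 + 1190u + 2600 = (u^2 + 12u + 41)(u^3 - 3u^2 + 16u + 52) + (18u^2 - 90u + 468)
  u^3 - 3u^2 + 16u + 52 = ((1/18)u + 1/9)(18u^2 - 90u + 468) + (0)
Last nonzero remainder: 18u^2 - 90u + 468. Dividing through by 18 gives the monic gcd u^2 - 5u + 26.

26 - 5u + u^2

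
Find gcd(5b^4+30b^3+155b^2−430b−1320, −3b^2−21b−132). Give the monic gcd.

Repeated division with remainder:
  5b^4+30b^3+155b^2−430b−1320 = (−(5/3)b^2+(5/3)b+10)(−3b^2−21b−132) + (0)
Last nonzero remainder: −3b^2−21b−132. Dividing through by −3 gives the monic gcd b^2+7b+44.

b^2+7b+44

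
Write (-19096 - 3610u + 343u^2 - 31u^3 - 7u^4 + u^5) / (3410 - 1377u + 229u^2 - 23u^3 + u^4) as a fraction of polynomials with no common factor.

(28 + 11u + u^2)/(-5 + u)

Apply the Euclidean algorithm:
  u^5 - 7u^4 - 31u^3 + 343u^2 - 3610u - 19096 = (u + 16)(u^4 - 23u^3 + 229u^2 - 1377u + 3410) + (108u^3 - 1944u^2 + 15012u - 73656)
  u^4 - 23u^3 + 229u^2 - 1377u + 3410 = ((1/108)u - 5/108)(108u^3 - 1944u^2 + 15012u - 73656) + (0)
Last nonzero remainder: 108u^3 - 1944u^2 + 15012u - 73656. Dividing through by 108 gives the monic gcd u^3 - 18u^2 + 139u - 682.
Cancel u^3 - 18u^2 + 139u - 682 from numerator and denominator to get the reduced form.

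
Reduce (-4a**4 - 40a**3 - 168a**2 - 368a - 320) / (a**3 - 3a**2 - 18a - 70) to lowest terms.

(-4a**2 - 24a - 32)/(a - 7)

Apply the Euclidean algorithm:
  -4a**4 - 40a**3 - 168a**2 - 368a - 320 = (-4a - 52)(a**3 - 3a**2 - 18a - 70) + (-396a**2 - 1584a - 3960)
  a**3 - 3a**2 - 18a - 70 = (-(1/396)a + 7/396)(-396a**2 - 1584a - 3960) + (0)
Last nonzero remainder: -396a**2 - 1584a - 3960. Dividing through by -396 gives the monic gcd a**2 + 4a + 10.
Cancel a**2 + 4a + 10 from numerator and denominator to get the reduced form.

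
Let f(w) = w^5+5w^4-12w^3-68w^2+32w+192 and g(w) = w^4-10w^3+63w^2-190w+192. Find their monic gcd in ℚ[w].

w^2-5w+6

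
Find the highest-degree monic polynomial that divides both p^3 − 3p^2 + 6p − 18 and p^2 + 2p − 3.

1

Repeated division with remainder:
  p^3 − 3p^2 + 6p − 18 = (p − 5)(p^2 + 2p − 3) + (19p − 33)
  p^2 + 2p − 3 = ((1/19)p + 71/361)(19p − 33) + (1260/361)
  19p − 33 = ((6859/1260)p − 3971/420)(1260/361) + (0)
The last nonzero remainder is the constant 1260/361, so the polynomials are coprime and gcd = 1.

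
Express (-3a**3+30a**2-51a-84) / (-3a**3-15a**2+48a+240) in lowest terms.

Repeated division with remainder:
  -3a**3+30a**2-51a-84 = (-3a**3-15a**2+48a+240) + (45a**2-99a-324)
  -3a**3-15a**2+48a+240 = (-(1/15)a-12/25)(45a**2-99a-324) + (-(528/25)a+2112/25)
  45a**2-99a-324 = (-(375/176)a-675/176)(-(528/25)a+2112/25) + (0)
Last nonzero remainder: -(528/25)a+2112/25. Dividing through by -528/25 gives the monic gcd a-4.
Cancel a-4 from numerator and denominator to get the reduced form.

(a**2-6a-7)/(a**2+9a+20)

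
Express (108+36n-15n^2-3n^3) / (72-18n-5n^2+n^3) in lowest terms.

(-36-24n-3n^2)/(-24-2n+n^2)

Euclidean algorithm in ℚ[n]:
  -3n^3-15n^2+36n+108 = (-3)(n^3-5n^2-18n+72) + (-30n^2-18n+324)
  n^3-5n^2-18n+72 = (-(1/30)n+14/75)(-30n^2-18n+324) + (-(96/25)n+288/25)
  -30n^2-18n+324 = ((125/16)n+225/8)(-(96/25)n+288/25) + (0)
Last nonzero remainder: -(96/25)n+288/25. Dividing through by -96/25 gives the monic gcd n-3.
Cancel n-3 from numerator and denominator to get the reduced form.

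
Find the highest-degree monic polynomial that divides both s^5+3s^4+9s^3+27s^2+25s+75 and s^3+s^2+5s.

Euclidean algorithm in ℚ[s]:
  s^5+3s^4+9s^3+27s^2+25s+75 = (s^2+2s+2)(s^3+s^2+5s) + (15s^2+15s+75)
  s^3+s^2+5s = ((1/15)s)(15s^2+15s+75) + (0)
Last nonzero remainder: 15s^2+15s+75. Dividing through by 15 gives the monic gcd s^2+s+5.

s^2+s+5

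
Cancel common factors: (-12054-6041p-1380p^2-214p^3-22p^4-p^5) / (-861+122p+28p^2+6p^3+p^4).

(-42-13p-p^2)/(-3+p)

By polynomial division,
  -p^5-22p^4-214p^3-1380p^2-6041p-12054 = (-p-16)(p^4+6p^3+28p^2+122p-861) + (-90p^3-810p^2-4950p-25830)
  p^4+6p^3+28p^2+122p-861 = (-(1/90)p+1/30)(-90p^3-810p^2-4950p-25830) + (0)
Last nonzero remainder: -90p^3-810p^2-4950p-25830. Dividing through by -90 gives the monic gcd p^3+9p^2+55p+287.
Cancel p^3+9p^2+55p+287 from numerator and denominator to get the reduced form.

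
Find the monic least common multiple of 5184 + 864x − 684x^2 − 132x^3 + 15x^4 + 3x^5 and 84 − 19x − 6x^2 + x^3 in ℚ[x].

−12096 − 288x + 1884x^2 + 80x^3 − 79x^4 − 2x^5 + x^6

By polynomial division,
  3x^5 + 15x^4 − 132x^3 − 684x^2 + 864x + 5184 = (3x^2 + 33x + 123)(x^3 − 6x^2 − 19x + 84) + (429x^2 + 429x − 5148)
  x^3 − 6x^2 − 19x + 84 = ((1/429)x − 7/429)(429x^2 + 429x − 5148) + (0)
Last nonzero remainder: 429x^2 + 429x − 5148. Dividing through by 429 gives the monic gcd x^2 + x − 12.
Then lcm(f, g) = f·g / gcd(f, g); expanding and making the result monic gives the answer.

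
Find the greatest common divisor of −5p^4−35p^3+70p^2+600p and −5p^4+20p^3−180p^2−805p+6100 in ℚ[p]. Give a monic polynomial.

p^2+p−20

Repeated division with remainder:
  −5p^4−35p^3+70p^2+600p = (−5p^4+20p^3−180p^2−805p+6100) + (−55p^3+250p^2+1405p−6100)
  −5p^4+20p^3−180p^2−805p+6100 = ((1/11)p+6/121)(−55p^3+250p^2+1405p−6100) + (−(38735/121)p^2−(38735/121)p+774700/121)
  −55p^3+250p^2+1405p−6100 = ((1331/7747)p−121/127)(−(38735/121)p^2−(38735/121)p+774700/121) + (0)
Last nonzero remainder: −(38735/121)p^2−(38735/121)p+774700/121. Dividing through by −38735/121 gives the monic gcd p^2+p−20.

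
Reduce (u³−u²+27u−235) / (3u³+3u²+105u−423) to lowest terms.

Repeated division with remainder:
  u³−u²+27u−235 = (1/3)(3u³+3u²+105u−423) + (−2u²−8u−94)
  3u³+3u²+105u−423 = (−(3/2)u+9/2)(−2u²−8u−94) + (0)
Last nonzero remainder: −2u²−8u−94. Dividing through by −2 gives the monic gcd u²+4u+47.
Cancel u²+4u+47 from numerator and denominator to get the reduced form.

(u−5)/(3u−9)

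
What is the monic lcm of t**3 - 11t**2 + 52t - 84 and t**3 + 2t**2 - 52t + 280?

Apply the Euclidean algorithm:
  t**3 - 11t**2 + 52t - 84 = (t**3 + 2t**2 - 52t + 280) + (-13t**2 + 104t - 364)
  t**3 + 2t**2 - 52t + 280 = (-(1/13)t - 10/13)(-13t**2 + 104t - 364) + (0)
Last nonzero remainder: -13t**2 + 104t - 364. Dividing through by -13 gives the monic gcd t**2 - 8t + 28.
Then lcm(f, g) = f·g / gcd(f, g); expanding and making the result monic gives the answer.

t**4 - t**3 - 58t**2 + 436t - 840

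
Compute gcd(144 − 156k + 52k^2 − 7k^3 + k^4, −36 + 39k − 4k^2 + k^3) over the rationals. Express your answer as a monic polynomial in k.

By polynomial division,
  k^4 − 7k^3 + 52k^2 − 156k + 144 = (k − 3)(k^3 − 4k^2 + 39k − 36) + (k^2 − 3k + 36)
  k^3 − 4k^2 + 39k − 36 = (k − 1)(k^2 − 3k + 36) + (0)
The last nonzero remainder k^2 − 3k + 36 is already monic.

36 − 3k + k^2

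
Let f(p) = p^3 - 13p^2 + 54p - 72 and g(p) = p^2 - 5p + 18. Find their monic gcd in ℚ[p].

1

Repeated division with remainder:
  p^3 - 13p^2 + 54p - 72 = (p - 8)(p^2 - 5p + 18) + (-4p + 72)
  p^2 - 5p + 18 = (-(1/4)p - 13/4)(-4p + 72) + (252)
  -4p + 72 = (-(1/63)p + 2/7)(252) + (0)
The last nonzero remainder is the constant 252, so the polynomials are coprime and gcd = 1.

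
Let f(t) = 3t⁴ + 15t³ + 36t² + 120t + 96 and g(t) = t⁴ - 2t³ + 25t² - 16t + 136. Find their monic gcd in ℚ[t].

Repeated division with remainder:
  3t⁴ + 15t³ + 36t² + 120t + 96 = (3)(t⁴ - 2t³ + 25t² - 16t + 136) + (21t³ - 39t² + 168t - 312)
  t⁴ - 2t³ + 25t² - 16t + 136 = ((1/21)t - 1/147)(21t³ - 39t² + 168t - 312) + ((820/49)t² + 6560/49)
  21t³ - 39t² + 168t - 312 = ((1029/820)t - 1911/820)((820/49)t² + 6560/49) + (0)
Last nonzero remainder: (820/49)t² + 6560/49. Dividing through by 820/49 gives the monic gcd t² + 8.

t² + 8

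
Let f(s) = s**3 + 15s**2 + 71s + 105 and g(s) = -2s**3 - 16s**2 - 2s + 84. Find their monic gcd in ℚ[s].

s**2 + 10s + 21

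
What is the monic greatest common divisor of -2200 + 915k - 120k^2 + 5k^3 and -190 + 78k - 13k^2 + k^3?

Apply the Euclidean algorithm:
  5k^3 - 120k^2 + 915k - 2200 = (5)(k^3 - 13k^2 + 78k - 190) + (-55k^2 + 525k - 1250)
  k^3 - 13k^2 + 78k - 190 = (-(1/55)k + 38/605)(-55k^2 + 525k - 1250) + ((2698/121)k - 13490/121)
  -55k^2 + 525k - 1250 = (-(6655/2698)k + 15125/1349)((2698/121)k - 13490/121) + (0)
Last nonzero remainder: (2698/121)k - 13490/121. Dividing through by 2698/121 gives the monic gcd k - 5.

-5 + k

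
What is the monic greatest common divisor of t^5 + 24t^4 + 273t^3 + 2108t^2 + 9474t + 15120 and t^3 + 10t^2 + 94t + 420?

t^2 + 4t + 70

By polynomial division,
  t^5 + 24t^4 + 273t^3 + 2108t^2 + 9474t + 15120 = (t^2 + 14t + 39)(t^3 + 10t^2 + 94t + 420) + (−18t^2 − 72t − 1260)
  t^3 + 10t^2 + 94t + 420 = (−(1/18)t − 1/3)(−18t^2 − 72t − 1260) + (0)
Last nonzero remainder: −18t^2 − 72t − 1260. Dividing through by −18 gives the monic gcd t^2 + 4t + 70.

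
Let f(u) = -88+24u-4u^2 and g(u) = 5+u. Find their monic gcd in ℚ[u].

1

Apply the Euclidean algorithm:
  -4u^2+24u-88 = (-4u+44)(u+5) + (-308)
  u+5 = (-(1/308)u-5/308)(-308) + (0)
The last nonzero remainder is the constant -308, so the polynomials are coprime and gcd = 1.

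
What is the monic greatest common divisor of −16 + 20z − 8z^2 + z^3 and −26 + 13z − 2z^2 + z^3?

Euclidean algorithm in ℚ[z]:
  z^3 − 8z^2 + 20z − 16 = (z^3 − 2z^2 + 13z − 26) + (−6z^2 + 7z + 10)
  z^3 − 2z^2 + 13z − 26 = (−(1/6)z + 5/36)(−6z^2 + 7z + 10) + ((493/36)z − 493/18)
  −6z^2 + 7z + 10 = (−(216/493)z − 180/493)((493/36)z − 493/18) + (0)
Last nonzero remainder: (493/36)z − 493/18. Dividing through by 493/36 gives the monic gcd z − 2.

−2 + z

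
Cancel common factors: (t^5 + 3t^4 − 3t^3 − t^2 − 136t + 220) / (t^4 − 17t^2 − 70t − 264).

(t^3 + t^2 − 16t + 20)/(t^2 − 2t − 24)

Apply the Euclidean algorithm:
  t^5 + 3t^4 − 3t^3 − t^2 − 136t + 220 = (t + 3)(t^4 − 17t^2 − 70t − 264) + (14t^3 + 120t^2 + 338t + 1012)
  t^4 − 17t^2 − 70t − 264 = ((1/14)t − 30/49)(14t^3 + 120t^2 + 338t + 1012) + ((1584/49)t^2 + (3168/49)t + 17424/49)
  14t^3 + 120t^2 + 338t + 1012 = ((343/792)t + 1127/396)((1584/49)t^2 + (3168/49)t + 17424/49) + (0)
Last nonzero remainder: (1584/49)t^2 + (3168/49)t + 17424/49. Dividing through by 1584/49 gives the monic gcd t^2 + 2t + 11.
Cancel t^2 + 2t + 11 from numerator and denominator to get the reduced form.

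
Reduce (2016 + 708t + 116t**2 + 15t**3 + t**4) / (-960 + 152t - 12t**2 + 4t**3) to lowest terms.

By polynomial division,
  t**4 + 15t**3 + 116t**2 + 708t + 2016 = ((1/4)t + 9/2)(4t**3 - 12t**2 + 152t - 960) + (132t**2 + 264t + 6336)
  4t**3 - 12t**2 + 152t - 960 = ((1/33)t - 5/33)(132t**2 + 264t + 6336) + (0)
Last nonzero remainder: 132t**2 + 264t + 6336. Dividing through by 132 gives the monic gcd t**2 + 2t + 48.
Cancel t**2 + 2t + 48 from numerator and denominator to get the reduced form.

(42 + 13t + t**2)/(-20 + 4t)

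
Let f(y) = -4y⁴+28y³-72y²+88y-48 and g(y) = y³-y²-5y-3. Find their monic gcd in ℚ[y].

y-3

Euclidean algorithm in ℚ[y]:
  -4y⁴+28y³-72y²+88y-48 = (-4y+24)(y³-y²-5y-3) + (-68y²+196y+24)
  y³-y²-5y-3 = (-(1/68)y-8/289)(-68y²+196y+24) + ((225/289)y-675/289)
  -68y²+196y+24 = (-(19652/225)y-2312/225)((225/289)y-675/289) + (0)
Last nonzero remainder: (225/289)y-675/289. Dividing through by 225/289 gives the monic gcd y-3.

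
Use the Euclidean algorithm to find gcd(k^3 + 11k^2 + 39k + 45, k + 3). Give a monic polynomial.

Apply the Euclidean algorithm:
  k^3 + 11k^2 + 39k + 45 = (k^2 + 8k + 15)(k + 3) + (0)
The last nonzero remainder k + 3 is already monic.

k + 3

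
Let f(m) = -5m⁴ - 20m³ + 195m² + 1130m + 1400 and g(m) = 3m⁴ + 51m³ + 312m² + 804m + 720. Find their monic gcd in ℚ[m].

m³ + 11m² + 38m + 40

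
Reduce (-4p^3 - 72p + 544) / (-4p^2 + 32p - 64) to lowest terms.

By polynomial division,
  -4p^3 - 72p + 544 = (p + 8)(-4p^2 + 32p - 64) + (-264p + 1056)
  -4p^2 + 32p - 64 = ((1/66)p - 2/33)(-264p + 1056) + (0)
Last nonzero remainder: -264p + 1056. Dividing through by -264 gives the monic gcd p - 4.
Cancel p - 4 from numerator and denominator to get the reduced form.

(p^2 + 4p + 34)/(p - 4)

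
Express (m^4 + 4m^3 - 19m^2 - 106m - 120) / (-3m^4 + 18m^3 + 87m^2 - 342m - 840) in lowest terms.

Repeated division with remainder:
  m^4 + 4m^3 - 19m^2 - 106m - 120 = (-1/3)(-3m^4 + 18m^3 + 87m^2 - 342m - 840) + (10m^3 + 10m^2 - 220m - 400)
  -3m^4 + 18m^3 + 87m^2 - 342m - 840 = (-(3/10)m + 21/10)(10m^3 + 10m^2 - 220m - 400) + (0)
Last nonzero remainder: 10m^3 + 10m^2 - 220m - 400. Dividing through by 10 gives the monic gcd m^3 + m^2 - 22m - 40.
Cancel m^3 + m^2 - 22m - 40 from numerator and denominator to get the reduced form.

(-m - 3)/(3m - 21)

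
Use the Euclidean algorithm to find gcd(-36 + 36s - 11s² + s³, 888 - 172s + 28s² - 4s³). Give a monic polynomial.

-6 + s

Euclidean algorithm in ℚ[s]:
  s³ - 11s² + 36s - 36 = (-1/4)(-4s³ + 28s² - 172s + 888) + (-4s² - 7s + 186)
  -4s³ + 28s² - 172s + 888 = (s - 35/4)(-4s² - 7s + 186) + (-(1677/4)s + 5031/2)
  -4s² - 7s + 186 = ((16/1677)s + 124/1677)(-(1677/4)s + 5031/2) + (0)
Last nonzero remainder: -(1677/4)s + 5031/2. Dividing through by -1677/4 gives the monic gcd s - 6.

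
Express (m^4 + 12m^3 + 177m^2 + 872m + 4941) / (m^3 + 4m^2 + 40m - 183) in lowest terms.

Repeated division with remainder:
  m^4 + 12m^3 + 177m^2 + 872m + 4941 = (m + 8)(m^3 + 4m^2 + 40m - 183) + (105m^2 + 735m + 6405)
  m^3 + 4m^2 + 40m - 183 = ((1/105)m - 1/35)(105m^2 + 735m + 6405) + (0)
Last nonzero remainder: 105m^2 + 735m + 6405. Dividing through by 105 gives the monic gcd m^2 + 7m + 61.
Cancel m^2 + 7m + 61 from numerator and denominator to get the reduced form.

(m^2 + 5m + 81)/(m - 3)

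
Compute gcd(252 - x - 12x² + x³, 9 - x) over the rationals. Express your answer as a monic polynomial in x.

Repeated division with remainder:
  x³ - 12x² - x + 252 = (-x² + 3x + 28)(-x + 9) + (0)
Last nonzero remainder: -x + 9. Dividing through by -1 gives the monic gcd x - 9.

-9 + x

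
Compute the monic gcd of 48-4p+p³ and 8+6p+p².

4+p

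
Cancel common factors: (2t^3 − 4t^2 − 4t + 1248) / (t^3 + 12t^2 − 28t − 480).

By polynomial division,
  2t^3 − 4t^2 − 4t + 1248 = (2)(t^3 + 12t^2 − 28t − 480) + (−28t^2 + 52t + 2208)
  t^3 + 12t^2 − 28t − 480 = (−(1/28)t − 97/196)(−28t^2 + 52t + 2208) + ((3753/49)t + 30024/49)
  −28t^2 + 52t + 2208 = (−(1372/3753)t + 4508/1251)((3753/49)t + 30024/49) + (0)
Last nonzero remainder: (3753/49)t + 30024/49. Dividing through by 3753/49 gives the monic gcd t + 8.
Cancel t + 8 from numerator and denominator to get the reduced form.

(2t^2 − 20t + 156)/(t^2 + 4t − 60)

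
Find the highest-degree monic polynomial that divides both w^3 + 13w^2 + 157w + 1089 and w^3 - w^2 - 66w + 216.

w + 9

Apply the Euclidean algorithm:
  w^3 + 13w^2 + 157w + 1089 = (w^3 - w^2 - 66w + 216) + (14w^2 + 223w + 873)
  w^3 - w^2 - 66w + 216 = ((1/14)w - 237/196)(14w^2 + 223w + 873) + ((27693/196)w + 249237/196)
  14w^2 + 223w + 873 = ((2744/27693)w + 19012/27693)((27693/196)w + 249237/196) + (0)
Last nonzero remainder: (27693/196)w + 249237/196. Dividing through by 27693/196 gives the monic gcd w + 9.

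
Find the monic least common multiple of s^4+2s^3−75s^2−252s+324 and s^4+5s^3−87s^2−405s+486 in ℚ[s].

s^5+11s^4−57s^3−927s^2−1944s+2916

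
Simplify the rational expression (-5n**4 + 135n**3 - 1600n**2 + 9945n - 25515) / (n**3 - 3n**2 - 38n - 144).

(-5n**3 + 90n**2 - 790n + 2835)/(n**2 + 6n + 16)

Apply the Euclidean algorithm:
  -5n**4 + 135n**3 - 1600n**2 + 9945n - 25515 = (-5n + 120)(n**3 - 3n**2 - 38n - 144) + (-1430n**2 + 13785n - 8235)
  n**3 - 3n**2 - 38n - 144 = (-(1/1430)n - 1899/408980)(-1430n**2 + 13785n - 8235) + ((1656253/81796)n - 14906277/81796)
  -1430n**2 + 13785n - 8235 = (-(116968280/1656253)n + 74843340/1656253)((1656253/81796)n - 14906277/81796) + (0)
Last nonzero remainder: (1656253/81796)n - 14906277/81796. Dividing through by 1656253/81796 gives the monic gcd n - 9.
Cancel n - 9 from numerator and denominator to get the reduced form.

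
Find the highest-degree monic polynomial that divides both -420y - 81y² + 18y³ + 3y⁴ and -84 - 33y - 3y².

28 + 11y + y²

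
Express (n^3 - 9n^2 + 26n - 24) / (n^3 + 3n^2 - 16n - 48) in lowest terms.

Apply the Euclidean algorithm:
  n^3 - 9n^2 + 26n - 24 = (n^3 + 3n^2 - 16n - 48) + (-12n^2 + 42n + 24)
  n^3 + 3n^2 - 16n - 48 = (-(1/12)n - 13/24)(-12n^2 + 42n + 24) + ((35/4)n - 35)
  -12n^2 + 42n + 24 = (-(48/35)n - 24/35)((35/4)n - 35) + (0)
Last nonzero remainder: (35/4)n - 35. Dividing through by 35/4 gives the monic gcd n - 4.
Cancel n - 4 from numerator and denominator to get the reduced form.

(n^2 - 5n + 6)/(n^2 + 7n + 12)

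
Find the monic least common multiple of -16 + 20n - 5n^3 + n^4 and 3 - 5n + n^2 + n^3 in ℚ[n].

Apply the Euclidean algorithm:
  n^4 - 5n^3 + 20n - 16 = (n - 6)(n^3 + n^2 - 5n + 3) + (11n^2 - 13n + 2)
  n^3 + n^2 - 5n + 3 = ((1/11)n + 24/121)(11n^2 - 13n + 2) + (-(315/121)n + 315/121)
  11n^2 - 13n + 2 = (-(1331/315)n + 242/315)(-(315/121)n + 315/121) + (0)
Last nonzero remainder: -(315/121)n + 315/121. Dividing through by -315/121 gives the monic gcd n - 1.
Then lcm(f, g) = f·g / gcd(f, g); expanding and making the result monic gives the answer.

48 - 92n + 24n^2 + 35n^3 - 13n^4 - 3n^5 + n^6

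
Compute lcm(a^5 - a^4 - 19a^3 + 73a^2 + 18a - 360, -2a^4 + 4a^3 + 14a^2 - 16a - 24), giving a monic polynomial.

a^7 - 2a^6 - 20a^5 + 94a^4 - 17a^3 - 524a^2 + 324a + 720

Repeated division with remainder:
  a^5 - a^4 - 19a^3 + 73a^2 + 18a - 360 = (-(1/2)a - 1/2)(-2a^4 + 4a^3 + 14a^2 - 16a - 24) + (-10a^3 + 72a^2 - 2a - 372)
  -2a^4 + 4a^3 + 14a^2 - 16a - 24 = ((1/5)a + 26/25)(-10a^3 + 72a^2 - 2a - 372) + (-(1512/25)a^2 + (1512/25)a + 9072/25)
  -10a^3 + 72a^2 - 2a - 372 = ((125/756)a - 775/756)(-(1512/25)a^2 + (1512/25)a + 9072/25) + (0)
Last nonzero remainder: -(1512/25)a^2 + (1512/25)a + 9072/25. Dividing through by -1512/25 gives the monic gcd a^2 - a - 6.
Then lcm(f, g) = f·g / gcd(f, g); expanding and making the result monic gives the answer.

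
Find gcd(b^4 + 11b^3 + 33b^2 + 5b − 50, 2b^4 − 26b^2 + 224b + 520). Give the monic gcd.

Apply the Euclidean algorithm:
  b^4 + 11b^3 + 33b^2 + 5b − 50 = (1/2)(2b^4 − 26b^2 + 224b + 520) + (11b^3 + 46b^2 − 107b − 310)
  2b^4 − 26b^2 + 224b + 520 = ((2/11)b − 92/121)(11b^3 + 46b^2 − 107b − 310) + ((3440/121)b^2 + (24080/121)b + 34400/121)
  11b^3 + 46b^2 − 107b − 310 = ((1331/3440)b − 3751/3440)((3440/121)b^2 + (24080/121)b + 34400/121) + (0)
Last nonzero remainder: (3440/121)b^2 + (24080/121)b + 34400/121. Dividing through by 3440/121 gives the monic gcd b^2 + 7b + 10.

b^2 + 7b + 10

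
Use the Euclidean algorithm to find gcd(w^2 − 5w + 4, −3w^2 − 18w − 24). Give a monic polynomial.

Euclidean algorithm in ℚ[w]:
  w^2 − 5w + 4 = (−1/3)(−3w^2 − 18w − 24) + (−11w − 4)
  −3w^2 − 18w − 24 = ((3/11)w + 186/121)(−11w − 4) + (−2160/121)
  −11w − 4 = ((1331/2160)w + 121/540)(−2160/121) + (0)
The last nonzero remainder is the constant −2160/121, so the polynomials are coprime and gcd = 1.

1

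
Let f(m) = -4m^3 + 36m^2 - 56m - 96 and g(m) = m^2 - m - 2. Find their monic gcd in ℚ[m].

By polynomial division,
  -4m^3 + 36m^2 - 56m - 96 = (-4m + 32)(m^2 - m - 2) + (-32m - 32)
  m^2 - m - 2 = (-(1/32)m + 1/16)(-32m - 32) + (0)
Last nonzero remainder: -32m - 32. Dividing through by -32 gives the monic gcd m + 1.

m + 1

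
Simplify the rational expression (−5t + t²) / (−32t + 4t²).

(−5 + t)/(−32 + 4t)

Apply the Euclidean algorithm:
  t² − 5t = (1/4)(4t² − 32t) + (3t)
  4t² − 32t = ((4/3)t − 32/3)(3t) + (0)
Last nonzero remainder: 3t. Dividing through by 3 gives the monic gcd t.
Cancel t from numerator and denominator to get the reduced form.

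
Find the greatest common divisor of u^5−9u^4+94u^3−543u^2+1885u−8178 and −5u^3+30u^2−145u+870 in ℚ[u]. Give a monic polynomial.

u^3−6u^2+29u−174

Apply the Euclidean algorithm:
  u^5−9u^4+94u^3−543u^2+1885u−8178 = (−(1/5)u^2+(3/5)u−47/5)(−5u^3+30u^2−145u+870) + (0)
Last nonzero remainder: −5u^3+30u^2−145u+870. Dividing through by −5 gives the monic gcd u^3−6u^2+29u−174.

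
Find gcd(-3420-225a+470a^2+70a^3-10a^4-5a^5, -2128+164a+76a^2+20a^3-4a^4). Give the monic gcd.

-76-5a+2a^2+a^3

Euclidean algorithm in ℚ[a]:
  -5a^5-10a^4+70a^3+470a^2-225a-3420 = ((5/4)a+35/4)(-4a^4+20a^3+76a^2+164a-2128) + (-200a^3-400a^2+1000a+15200)
  -4a^4+20a^3+76a^2+164a-2128 = ((1/50)a-7/50)(-200a^3-400a^2+1000a+15200) + (0)
Last nonzero remainder: -200a^3-400a^2+1000a+15200. Dividing through by -200 gives the monic gcd a^3+2a^2-5a-76.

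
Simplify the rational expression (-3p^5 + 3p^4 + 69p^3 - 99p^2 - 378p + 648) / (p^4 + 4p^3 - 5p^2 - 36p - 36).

(-3p^3 + 3p^2 + 42p - 72)/(p^2 + 4p + 4)

Repeated division with remainder:
  -3p^5 + 3p^4 + 69p^3 - 99p^2 - 378p + 648 = (-3p + 15)(p^4 + 4p^3 - 5p^2 - 36p - 36) + (-6p^3 - 132p^2 + 54p + 1188)
  p^4 + 4p^3 - 5p^2 - 36p - 36 = (-(1/6)p + 3)(-6p^3 - 132p^2 + 54p + 1188) + (400p^2 - 3600)
  -6p^3 - 132p^2 + 54p + 1188 = (-(3/200)p - 33/100)(400p^2 - 3600) + (0)
Last nonzero remainder: 400p^2 - 3600. Dividing through by 400 gives the monic gcd p^2 - 9.
Cancel p^2 - 9 from numerator and denominator to get the reduced form.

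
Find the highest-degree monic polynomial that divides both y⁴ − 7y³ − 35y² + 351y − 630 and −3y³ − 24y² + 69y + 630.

Repeated division with remainder:
  y⁴ − 7y³ − 35y² + 351y − 630 = (−(1/3)y + 5)(−3y³ − 24y² + 69y + 630) + (108y² + 216y − 3780)
  −3y³ − 24y² + 69y + 630 = (−(1/36)y − 1/6)(108y² + 216y − 3780) + (0)
Last nonzero remainder: 108y² + 216y − 3780. Dividing through by 108 gives the monic gcd y² + 2y − 35.

y² + 2y − 35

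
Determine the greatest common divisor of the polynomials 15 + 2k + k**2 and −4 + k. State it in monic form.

Repeated division with remainder:
  k**2 + 2k + 15 = (k + 6)(k − 4) + (39)
  k − 4 = ((1/39)k − 4/39)(39) + (0)
The last nonzero remainder is the constant 39, so the polynomials are coprime and gcd = 1.

1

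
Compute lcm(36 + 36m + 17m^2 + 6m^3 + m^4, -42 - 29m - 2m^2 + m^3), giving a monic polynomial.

Repeated division with remainder:
  m^4 + 6m^3 + 17m^2 + 36m + 36 = (m + 8)(m^3 - 2m^2 - 29m - 42) + (62m^2 + 310m + 372)
  m^3 - 2m^2 - 29m - 42 = ((1/62)m - 7/62)(62m^2 + 310m + 372) + (0)
Last nonzero remainder: 62m^2 + 310m + 372. Dividing through by 62 gives the monic gcd m^2 + 5m + 6.
Then lcm(f, g) = f·g / gcd(f, g); expanding and making the result monic gives the answer.

-252 - 216m - 83m^2 - 25m^3 - m^4 + m^5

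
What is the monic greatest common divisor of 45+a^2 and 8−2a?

Euclidean algorithm in ℚ[a]:
  a^2+45 = (−(1/2)a−2)(−2a+8) + (61)
  −2a+8 = (−(2/61)a+8/61)(61) + (0)
The last nonzero remainder is the constant 61, so the polynomials are coprime and gcd = 1.

1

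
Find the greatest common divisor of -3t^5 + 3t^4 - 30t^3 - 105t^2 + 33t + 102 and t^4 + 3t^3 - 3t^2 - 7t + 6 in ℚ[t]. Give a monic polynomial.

By polynomial division,
  -3t^5 + 3t^4 - 30t^3 - 105t^2 + 33t + 102 = (-3t + 12)(t^4 + 3t^3 - 3t^2 - 7t + 6) + (-75t^3 - 90t^2 + 135t + 30)
  t^4 + 3t^3 - 3t^2 - 7t + 6 = (-(1/75)t - 3/125)(-75t^3 - 90t^2 + 135t + 30) + (-(84/25)t^2 - (84/25)t + 168/25)
  -75t^3 - 90t^2 + 135t + 30 = ((625/28)t + 125/28)(-(84/25)t^2 - (84/25)t + 168/25) + (0)
Last nonzero remainder: -(84/25)t^2 - (84/25)t + 168/25. Dividing through by -84/25 gives the monic gcd t^2 + t - 2.

t^2 + t - 2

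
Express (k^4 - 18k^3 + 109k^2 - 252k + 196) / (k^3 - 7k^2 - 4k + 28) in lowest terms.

(k^2 - 9k + 14)/(k + 2)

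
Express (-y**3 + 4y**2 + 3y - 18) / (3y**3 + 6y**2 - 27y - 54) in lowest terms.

Euclidean algorithm in ℚ[y]:
  -y**3 + 4y**2 + 3y - 18 = (-1/3)(3y**3 + 6y**2 - 27y - 54) + (6y**2 - 6y - 36)
  3y**3 + 6y**2 - 27y - 54 = ((1/2)y + 3/2)(6y**2 - 6y - 36) + (0)
Last nonzero remainder: 6y**2 - 6y - 36. Dividing through by 6 gives the monic gcd y**2 - y - 6.
Cancel y**2 - y - 6 from numerator and denominator to get the reduced form.

(-y + 3)/(3y + 9)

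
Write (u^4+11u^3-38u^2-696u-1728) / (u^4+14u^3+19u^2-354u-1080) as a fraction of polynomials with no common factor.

(u-8)/(u-5)

Apply the Euclidean algorithm:
  u^4+11u^3-38u^2-696u-1728 = (u^4+14u^3+19u^2-354u-1080) + (-3u^3-57u^2-342u-648)
  u^4+14u^3+19u^2-354u-1080 = (-(1/3)u+5/3)(-3u^3-57u^2-342u-648) + (0)
Last nonzero remainder: -3u^3-57u^2-342u-648. Dividing through by -3 gives the monic gcd u^3+19u^2+114u+216.
Cancel u^3+19u^2+114u+216 from numerator and denominator to get the reduced form.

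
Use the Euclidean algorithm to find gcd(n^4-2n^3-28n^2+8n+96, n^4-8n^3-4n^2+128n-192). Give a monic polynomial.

n^3-4n^2-20n+48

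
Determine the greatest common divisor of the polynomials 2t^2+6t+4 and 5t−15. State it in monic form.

1

By polynomial division,
  2t^2+6t+4 = ((2/5)t+12/5)(5t−15) + (40)
  5t−15 = ((1/8)t−3/8)(40) + (0)
The last nonzero remainder is the constant 40, so the polynomials are coprime and gcd = 1.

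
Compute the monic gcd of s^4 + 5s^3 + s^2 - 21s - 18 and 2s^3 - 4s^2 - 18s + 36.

s^2 + s - 6

Repeated division with remainder:
  s^4 + 5s^3 + s^2 - 21s - 18 = ((1/2)s + 7/2)(2s^3 - 4s^2 - 18s + 36) + (24s^2 + 24s - 144)
  2s^3 - 4s^2 - 18s + 36 = ((1/12)s - 1/4)(24s^2 + 24s - 144) + (0)
Last nonzero remainder: 24s^2 + 24s - 144. Dividing through by 24 gives the monic gcd s^2 + s - 6.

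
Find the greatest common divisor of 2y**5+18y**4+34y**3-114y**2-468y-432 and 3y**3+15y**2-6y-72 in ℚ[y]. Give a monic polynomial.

By polynomial division,
  2y**5+18y**4+34y**3-114y**2-468y-432 = ((2/3)y**2+(8/3)y-2/3)(3y**3+15y**2-6y-72) + (-40y**2-280y-480)
  3y**3+15y**2-6y-72 = (-(3/40)y+3/20)(-40y**2-280y-480) + (0)
Last nonzero remainder: -40y**2-280y-480. Dividing through by -40 gives the monic gcd y**2+7y+12.

y**2+7y+12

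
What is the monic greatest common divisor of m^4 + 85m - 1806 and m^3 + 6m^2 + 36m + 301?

Euclidean algorithm in ℚ[m]:
  m^4 + 85m - 1806 = (m - 6)(m^3 + 6m^2 + 36m + 301) + (0)
The last nonzero remainder m^3 + 6m^2 + 36m + 301 is already monic.

m^3 + 6m^2 + 36m + 301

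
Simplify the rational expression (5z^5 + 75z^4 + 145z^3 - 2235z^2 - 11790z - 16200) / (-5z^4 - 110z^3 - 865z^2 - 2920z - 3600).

(-z^2 + 3z + 18)/(z + 4)

Euclidean algorithm in ℚ[z]:
  5z^5 + 75z^4 + 145z^3 - 2235z^2 - 11790z - 16200 = (-z + 7)(-5z^4 - 110z^3 - 865z^2 - 2920z - 3600) + (50z^3 + 900z^2 + 5050z + 9000)
  -5z^4 - 110z^3 - 865z^2 - 2920z - 3600 = (-(1/10)z - 2/5)(50z^3 + 900z^2 + 5050z + 9000) + (0)
Last nonzero remainder: 50z^3 + 900z^2 + 5050z + 9000. Dividing through by 50 gives the monic gcd z^3 + 18z^2 + 101z + 180.
Cancel z^3 + 18z^2 + 101z + 180 from numerator and denominator to get the reduced form.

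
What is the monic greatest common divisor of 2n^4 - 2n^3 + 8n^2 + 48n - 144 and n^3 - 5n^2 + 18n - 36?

Apply the Euclidean algorithm:
  2n^4 - 2n^3 + 8n^2 + 48n - 144 = (2n + 8)(n^3 - 5n^2 + 18n - 36) + (12n^2 - 24n + 144)
  n^3 - 5n^2 + 18n - 36 = ((1/12)n - 1/4)(12n^2 - 24n + 144) + (0)
Last nonzero remainder: 12n^2 - 24n + 144. Dividing through by 12 gives the monic gcd n^2 - 2n + 12.

n^2 - 2n + 12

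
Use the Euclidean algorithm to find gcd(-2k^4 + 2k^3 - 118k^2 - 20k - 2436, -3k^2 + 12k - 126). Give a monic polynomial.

k^2 - 4k + 42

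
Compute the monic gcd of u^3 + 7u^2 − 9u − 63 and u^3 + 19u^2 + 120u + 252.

u + 7

Euclidean algorithm in ℚ[u]:
  u^3 + 7u^2 − 9u − 63 = (u^3 + 19u^2 + 120u + 252) + (−12u^2 − 129u − 315)
  u^3 + 19u^2 + 120u + 252 = (−(1/12)u − 11/16)(−12u^2 − 129u − 315) + ((81/16)u + 567/16)
  −12u^2 − 129u − 315 = (−(64/27)u − 80/9)((81/16)u + 567/16) + (0)
Last nonzero remainder: (81/16)u + 567/16. Dividing through by 81/16 gives the monic gcd u + 7.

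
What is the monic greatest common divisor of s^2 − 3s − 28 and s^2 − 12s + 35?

Euclidean algorithm in ℚ[s]:
  s^2 − 3s − 28 = (s^2 − 12s + 35) + (9s − 63)
  s^2 − 12s + 35 = ((1/9)s − 5/9)(9s − 63) + (0)
Last nonzero remainder: 9s − 63. Dividing through by 9 gives the monic gcd s − 7.

s − 7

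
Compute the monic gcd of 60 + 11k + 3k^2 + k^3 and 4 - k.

1

By polynomial division,
  k^3 + 3k^2 + 11k + 60 = (-k^2 - 7k - 39)(-k + 4) + (216)
  -k + 4 = (-(1/216)k + 1/54)(216) + (0)
The last nonzero remainder is the constant 216, so the polynomials are coprime and gcd = 1.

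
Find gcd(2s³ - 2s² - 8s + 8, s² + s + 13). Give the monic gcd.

Repeated division with remainder:
  2s³ - 2s² - 8s + 8 = (2s - 4)(s² + s + 13) + (-30s + 60)
  s² + s + 13 = (-(1/30)s - 1/10)(-30s + 60) + (19)
  -30s + 60 = (-(30/19)s + 60/19)(19) + (0)
The last nonzero remainder is the constant 19, so the polynomials are coprime and gcd = 1.

1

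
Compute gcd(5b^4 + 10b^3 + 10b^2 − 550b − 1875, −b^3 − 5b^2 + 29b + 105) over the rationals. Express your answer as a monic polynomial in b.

By polynomial division,
  5b^4 + 10b^3 + 10b^2 − 550b − 1875 = (−5b + 15)(−b^3 − 5b^2 + 29b + 105) + (230b^2 − 460b − 3450)
  −b^3 − 5b^2 + 29b + 105 = (−(1/230)b − 7/230)(230b^2 − 460b − 3450) + (0)
Last nonzero remainder: 230b^2 − 460b − 3450. Dividing through by 230 gives the monic gcd b^2 − 2b − 15.

b^2 − 2b − 15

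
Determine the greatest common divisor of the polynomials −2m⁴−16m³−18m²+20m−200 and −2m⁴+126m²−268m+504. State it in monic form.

By polynomial division,
  −2m⁴−16m³−18m²+20m−200 = (−2m⁴+126m²−268m+504) + (−16m³−144m²+288m−704)
  −2m⁴+126m²−268m+504 = ((1/8)m−9/8)(−16m³−144m²+288m−704) + (−72m²+144m−288)
  −16m³−144m²+288m−704 = ((2/9)m+22/9)(−72m²+144m−288) + (0)
Last nonzero remainder: −72m²+144m−288. Dividing through by −72 gives the monic gcd m²−2m+4.

m²−2m+4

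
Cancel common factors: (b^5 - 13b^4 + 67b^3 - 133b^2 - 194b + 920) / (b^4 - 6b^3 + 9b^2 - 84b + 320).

(b^3 - 4b^2 + 11b + 46)/(b^2 + 3b + 16)

Repeated division with remainder:
  b^5 - 13b^4 + 67b^3 - 133b^2 - 194b + 920 = (b - 7)(b^4 - 6b^3 + 9b^2 - 84b + 320) + (16b^3 + 14b^2 - 1102b + 3160)
  b^4 - 6b^3 + 9b^2 - 84b + 320 = ((1/16)b - 55/128)(16b^3 + 14b^2 - 1102b + 3160) + ((5369/64)b^2 - (48321/64)b + 26845/16)
  16b^3 + 14b^2 - 1102b + 3160 = ((1024/5369)b + 10112/5369)((5369/64)b^2 - (48321/64)b + 26845/16) + (0)
Last nonzero remainder: (5369/64)b^2 - (48321/64)b + 26845/16. Dividing through by 5369/64 gives the monic gcd b^2 - 9b + 20.
Cancel b^2 - 9b + 20 from numerator and denominator to get the reduced form.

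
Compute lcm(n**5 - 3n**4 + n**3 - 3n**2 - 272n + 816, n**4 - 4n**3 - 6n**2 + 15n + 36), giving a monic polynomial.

n**7 - 5n**5 - 9n**4 - 278n**3 - 9n**2 + 1632n + 2448

By polynomial division,
  n**5 - 3n**4 + n**3 - 3n**2 - 272n + 816 = (n + 1)(n**4 - 4n**3 - 6n**2 + 15n + 36) + (11n**3 - 12n**2 - 323n + 780)
  n**4 - 4n**3 - 6n**2 + 15n + 36 = ((1/11)n - 32/121)(11n**3 - 12n**2 - 323n + 780) + ((2443/121)n**2 - (17101/121)n + 29316/121)
  11n**3 - 12n**2 - 323n + 780 = ((1331/2443)n + 7865/2443)((2443/121)n**2 - (17101/121)n + 29316/121) + (0)
Last nonzero remainder: (2443/121)n**2 - (17101/121)n + 29316/121. Dividing through by 2443/121 gives the monic gcd n**2 - 7n + 12.
Then lcm(f, g) = f·g / gcd(f, g); expanding and making the result monic gives the answer.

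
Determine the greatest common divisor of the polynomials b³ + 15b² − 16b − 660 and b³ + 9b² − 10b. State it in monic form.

b + 10

By polynomial division,
  b³ + 15b² − 16b − 660 = (b³ + 9b² − 10b) + (6b² − 6b − 660)
  b³ + 9b² − 10b = ((1/6)b + 5/3)(6b² − 6b − 660) + (110b + 1100)
  6b² − 6b − 660 = ((3/55)b − 3/5)(110b + 1100) + (0)
Last nonzero remainder: 110b + 1100. Dividing through by 110 gives the monic gcd b + 10.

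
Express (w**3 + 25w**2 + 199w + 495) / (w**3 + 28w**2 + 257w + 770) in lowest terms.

(w**2 + 14w + 45)/(w**2 + 17w + 70)

Apply the Euclidean algorithm:
  w**3 + 25w**2 + 199w + 495 = (w**3 + 28w**2 + 257w + 770) + (−3w**2 − 58w − 275)
  w**3 + 28w**2 + 257w + 770 = (−(1/3)w − 26/9)(−3w**2 − 58w − 275) + (−(20/9)w − 220/9)
  −3w**2 − 58w − 275 = ((27/20)w + 45/4)(−(20/9)w − 220/9) + (0)
Last nonzero remainder: −(20/9)w − 220/9. Dividing through by −20/9 gives the monic gcd w + 11.
Cancel w + 11 from numerator and denominator to get the reduced form.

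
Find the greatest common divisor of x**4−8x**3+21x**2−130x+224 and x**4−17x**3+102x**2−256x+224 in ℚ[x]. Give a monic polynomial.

By polynomial division,
  x**4−8x**3+21x**2−130x+224 = (x**4−17x**3+102x**2−256x+224) + (9x**3−81x**2+126x)
  x**4−17x**3+102x**2−256x+224 = ((1/9)x−8/9)(9x**3−81x**2+126x) + (16x**2−144x+224)
  9x**3−81x**2+126x = ((9/16)x)(16x**2−144x+224) + (0)
Last nonzero remainder: 16x**2−144x+224. Dividing through by 16 gives the monic gcd x**2−9x+14.

x**2−9x+14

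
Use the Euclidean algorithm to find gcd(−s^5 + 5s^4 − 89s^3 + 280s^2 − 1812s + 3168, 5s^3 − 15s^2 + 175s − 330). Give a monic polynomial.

Euclidean algorithm in ℚ[s]:
  −s^5 + 5s^4 − 89s^3 + 280s^2 − 1812s + 3168 = (−(1/5)s^2 + (2/5)s − 48/5)(5s^3 − 15s^2 + 175s − 330) + (0)
Last nonzero remainder: 5s^3 − 15s^2 + 175s − 330. Dividing through by 5 gives the monic gcd s^3 − 3s^2 + 35s − 66.

s^3 − 3s^2 + 35s − 66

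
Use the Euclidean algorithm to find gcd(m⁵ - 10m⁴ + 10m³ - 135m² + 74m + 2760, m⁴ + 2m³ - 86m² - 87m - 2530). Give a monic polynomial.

By polynomial division,
  m⁵ - 10m⁴ + 10m³ - 135m² + 74m + 2760 = (m - 12)(m⁴ + 2m³ - 86m² - 87m - 2530) + (120m³ - 1080m² + 1560m - 27600)
  m⁴ + 2m³ - 86m² - 87m - 2530 = ((1/120)m + 11/120)(120m³ - 1080m² + 1560m - 27600) + (0)
Last nonzero remainder: 120m³ - 1080m² + 1560m - 27600. Dividing through by 120 gives the monic gcd m³ - 9m² + 13m - 230.

m³ - 9m² + 13m - 230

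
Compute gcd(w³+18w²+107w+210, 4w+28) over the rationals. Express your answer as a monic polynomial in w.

Euclidean algorithm in ℚ[w]:
  w³+18w²+107w+210 = ((1/4)w²+(11/4)w+15/2)(4w+28) + (0)
Last nonzero remainder: 4w+28. Dividing through by 4 gives the monic gcd w+7.

w+7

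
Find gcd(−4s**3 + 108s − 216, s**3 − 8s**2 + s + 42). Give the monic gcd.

s − 3

Repeated division with remainder:
  −4s**3 + 108s − 216 = (−4)(s**3 − 8s**2 + s + 42) + (−32s**2 + 112s − 48)
  s**3 − 8s**2 + s + 42 = (−(1/32)s + 9/64)(−32s**2 + 112s − 48) + (−(65/4)s + 195/4)
  −32s**2 + 112s − 48 = ((128/65)s − 64/65)(−(65/4)s + 195/4) + (0)
Last nonzero remainder: −(65/4)s + 195/4. Dividing through by −65/4 gives the monic gcd s − 3.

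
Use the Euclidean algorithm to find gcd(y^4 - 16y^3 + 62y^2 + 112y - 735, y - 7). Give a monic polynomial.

Repeated division with remainder:
  y^4 - 16y^3 + 62y^2 + 112y - 735 = (y^3 - 9y^2 - y + 105)(y - 7) + (0)
The last nonzero remainder y - 7 is already monic.

y - 7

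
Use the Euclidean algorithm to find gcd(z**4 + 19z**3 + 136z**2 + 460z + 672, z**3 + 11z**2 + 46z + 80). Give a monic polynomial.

Apply the Euclidean algorithm:
  z**4 + 19z**3 + 136z**2 + 460z + 672 = (z + 8)(z**3 + 11z**2 + 46z + 80) + (2z**2 + 12z + 32)
  z**3 + 11z**2 + 46z + 80 = ((1/2)z + 5/2)(2z**2 + 12z + 32) + (0)
Last nonzero remainder: 2z**2 + 12z + 32. Dividing through by 2 gives the monic gcd z**2 + 6z + 16.

z**2 + 6z + 16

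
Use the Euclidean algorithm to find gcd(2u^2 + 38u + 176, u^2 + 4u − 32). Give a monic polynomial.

Apply the Euclidean algorithm:
  2u^2 + 38u + 176 = (2)(u^2 + 4u − 32) + (30u + 240)
  u^2 + 4u − 32 = ((1/30)u − 2/15)(30u + 240) + (0)
Last nonzero remainder: 30u + 240. Dividing through by 30 gives the monic gcd u + 8.

u + 8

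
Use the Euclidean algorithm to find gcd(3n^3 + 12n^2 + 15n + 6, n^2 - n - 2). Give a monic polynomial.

Euclidean algorithm in ℚ[n]:
  3n^3 + 12n^2 + 15n + 6 = (3n + 15)(n^2 - n - 2) + (36n + 36)
  n^2 - n - 2 = ((1/36)n - 1/18)(36n + 36) + (0)
Last nonzero remainder: 36n + 36. Dividing through by 36 gives the monic gcd n + 1.

n + 1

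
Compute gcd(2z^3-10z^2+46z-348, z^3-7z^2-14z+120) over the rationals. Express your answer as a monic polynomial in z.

z-6

Repeated division with remainder:
  2z^3-10z^2+46z-348 = (2)(z^3-7z^2-14z+120) + (4z^2+74z-588)
  z^3-7z^2-14z+120 = ((1/4)z-51/8)(4z^2+74z-588) + ((2419/4)z-7257/2)
  4z^2+74z-588 = ((16/2419)z+392/2419)((2419/4)z-7257/2) + (0)
Last nonzero remainder: (2419/4)z-7257/2. Dividing through by 2419/4 gives the monic gcd z-6.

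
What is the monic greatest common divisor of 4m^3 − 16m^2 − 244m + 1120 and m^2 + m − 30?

By polynomial division,
  4m^3 − 16m^2 − 244m + 1120 = (4m − 20)(m^2 + m − 30) + (−104m + 520)
  m^2 + m − 30 = (−(1/104)m − 3/52)(−104m + 520) + (0)
Last nonzero remainder: −104m + 520. Dividing through by −104 gives the monic gcd m − 5.

m − 5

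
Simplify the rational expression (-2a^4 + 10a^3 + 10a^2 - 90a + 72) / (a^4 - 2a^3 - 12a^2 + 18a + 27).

(-2a^2 + 10a - 8)/(a^2 - 2a - 3)

Repeated division with remainder:
  -2a^4 + 10a^3 + 10a^2 - 90a + 72 = (-2)(a^4 - 2a^3 - 12a^2 + 18a + 27) + (6a^3 - 14a^2 - 54a + 126)
  a^4 - 2a^3 - 12a^2 + 18a + 27 = ((1/6)a + 1/18)(6a^3 - 14a^2 - 54a + 126) + (-(20/9)a^2 + 20)
  6a^3 - 14a^2 - 54a + 126 = (-(27/10)a + 63/10)(-(20/9)a^2 + 20) + (0)
Last nonzero remainder: -(20/9)a^2 + 20. Dividing through by -20/9 gives the monic gcd a^2 - 9.
Cancel a^2 - 9 from numerator and denominator to get the reduced form.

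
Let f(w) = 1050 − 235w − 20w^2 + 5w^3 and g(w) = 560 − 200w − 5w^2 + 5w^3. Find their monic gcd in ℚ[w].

7 + w

Repeated division with remainder:
  5w^3 − 20w^2 − 235w + 1050 = (5w^3 − 5w^2 − 200w + 560) + (−15w^2 − 35w + 490)
  5w^3 − 5w^2 − 200w + 560 = (−(1/3)w + 10/9)(−15w^2 − 35w + 490) + ((20/9)w + 140/9)
  −15w^2 − 35w + 490 = (−(27/4)w + 63/2)((20/9)w + 140/9) + (0)
Last nonzero remainder: (20/9)w + 140/9. Dividing through by 20/9 gives the monic gcd w + 7.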